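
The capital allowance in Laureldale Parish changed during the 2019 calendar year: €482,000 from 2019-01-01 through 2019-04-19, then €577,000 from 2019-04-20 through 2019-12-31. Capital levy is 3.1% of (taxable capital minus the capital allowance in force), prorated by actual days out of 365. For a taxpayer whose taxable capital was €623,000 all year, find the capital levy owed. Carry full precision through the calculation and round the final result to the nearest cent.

€2,305.47

2019-01-01 to 2019-04-19: 109 days, exemption €482,000 → (€623,000 − €482,000) × 3.1% × 109/365 = €1,305.3123
2019-04-20 to 2019-12-31: 256 days, exemption €577,000 → (€623,000 − €577,000) × 3.1% × 256/365 = €1,000.1534
Total = €2,305.4658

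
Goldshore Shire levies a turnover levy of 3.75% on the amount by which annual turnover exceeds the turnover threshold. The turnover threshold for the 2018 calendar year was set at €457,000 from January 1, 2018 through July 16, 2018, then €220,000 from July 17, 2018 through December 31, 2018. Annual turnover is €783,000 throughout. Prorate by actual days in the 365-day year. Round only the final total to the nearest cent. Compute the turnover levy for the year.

January 1 – July 16, 2018: 197 days, exemption €457,000 → (€783,000 − €457,000) × 3.75% × 197/365 = €6,598.1507
July 17 – December 31, 2018: 168 days, exemption €220,000 → (€783,000 − €220,000) × 3.75% × 168/365 = €9,717.5342
Total = €16,315.6849

€16,315.68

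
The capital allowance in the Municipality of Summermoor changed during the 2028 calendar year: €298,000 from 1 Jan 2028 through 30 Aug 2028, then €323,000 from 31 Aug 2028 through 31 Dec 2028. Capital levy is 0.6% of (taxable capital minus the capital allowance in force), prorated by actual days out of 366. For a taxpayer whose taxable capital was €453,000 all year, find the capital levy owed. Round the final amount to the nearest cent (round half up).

€879.59

1 Jan – 30 Aug 2028: 243 days, exemption €298,000 → (€453,000 − €298,000) × 0.6% × 243/366 = €617.4590
31 Aug – 31 Dec 2028: 123 days, exemption €323,000 → (€453,000 − €323,000) × 0.6% × 123/366 = €262.1311
Total = €879.5902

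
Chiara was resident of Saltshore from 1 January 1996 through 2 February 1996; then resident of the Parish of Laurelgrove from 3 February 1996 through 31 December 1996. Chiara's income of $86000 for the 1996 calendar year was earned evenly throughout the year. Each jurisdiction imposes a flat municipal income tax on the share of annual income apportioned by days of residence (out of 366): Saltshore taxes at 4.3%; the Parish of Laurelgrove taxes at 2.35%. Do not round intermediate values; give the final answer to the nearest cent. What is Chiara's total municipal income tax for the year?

$2172.20

Saltshore, 1 January – 2 February 1996: 33 days → $86000 × 4.3% × 33/366 = $333.4262
The Parish of Laurelgrove, 3 February – 31 December 1996: 333 days → $86000 × 2.35% × 333/366 = $1838.7787
Total = $2172.2049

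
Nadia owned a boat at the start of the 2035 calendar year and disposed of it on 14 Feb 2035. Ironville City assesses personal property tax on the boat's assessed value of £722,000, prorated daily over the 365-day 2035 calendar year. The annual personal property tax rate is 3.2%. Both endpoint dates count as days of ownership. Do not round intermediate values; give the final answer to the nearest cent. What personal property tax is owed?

Days held (1 Jan – 14 Feb 2035): 45 out of 365
Tax = £722,000 × 3.2% × 45/365 = £2,848.4384

£2,848.44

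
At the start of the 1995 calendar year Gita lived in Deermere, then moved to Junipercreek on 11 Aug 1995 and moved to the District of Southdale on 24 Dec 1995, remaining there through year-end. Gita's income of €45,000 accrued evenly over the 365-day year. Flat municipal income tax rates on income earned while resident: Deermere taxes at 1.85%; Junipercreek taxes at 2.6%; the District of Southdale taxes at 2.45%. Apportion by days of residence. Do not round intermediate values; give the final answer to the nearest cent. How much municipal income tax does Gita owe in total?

€963.25

Deermere, 1 Jan – 10 Aug 1995: 222 days → €45,000 × 1.85% × 222/365 = €506.3425
Junipercreek, 11 Aug – 23 Dec 1995: 135 days → €45,000 × 2.6% × 135/365 = €432.7397
The District of Southdale, 24 Dec – 31 Dec 1995: 8 days → €45,000 × 2.45% × 8/365 = €24.1644
Total = €963.2466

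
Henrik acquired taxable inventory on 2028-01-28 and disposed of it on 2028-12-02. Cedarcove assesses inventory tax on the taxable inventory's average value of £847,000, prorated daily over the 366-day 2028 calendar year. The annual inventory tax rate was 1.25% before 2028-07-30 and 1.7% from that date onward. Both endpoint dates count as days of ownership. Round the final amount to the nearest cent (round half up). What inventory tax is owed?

2028-01-28 to 2028-07-29: 184 days at 1.25% → £847,000 × 1.25% × 184/366 = £5,322.6776
2028-07-30 to 2028-12-02: 126 days at 1.7% → £847,000 × 1.7% × 126/366 = £4,957.0328
Total = £10,279.7104

£10,279.71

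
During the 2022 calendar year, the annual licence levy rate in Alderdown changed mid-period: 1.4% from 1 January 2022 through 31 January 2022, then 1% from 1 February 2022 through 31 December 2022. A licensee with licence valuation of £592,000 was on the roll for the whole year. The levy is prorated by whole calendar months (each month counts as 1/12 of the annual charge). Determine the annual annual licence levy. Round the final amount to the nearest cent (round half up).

1 January – 31 January 2022: 1 month at 1.4% → £592,000 × 1.4% × 1/12 = £690.6667
1 February – 31 December 2022: 11 months at 1% → £592,000 × 1% × 11/12 = £5,426.6667
Total = £6,117.3333

£6,117.33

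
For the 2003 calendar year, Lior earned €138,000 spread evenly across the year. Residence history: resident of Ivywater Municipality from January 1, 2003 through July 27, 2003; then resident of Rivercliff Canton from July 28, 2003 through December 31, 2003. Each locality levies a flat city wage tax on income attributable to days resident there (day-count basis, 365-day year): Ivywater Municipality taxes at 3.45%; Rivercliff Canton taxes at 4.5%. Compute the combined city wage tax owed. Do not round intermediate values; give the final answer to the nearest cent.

€5,384.27

Ivywater Municipality, January 1 – July 27, 2003: 208 days → €138,000 × 3.45% × 208/365 = €2,713.1178
Rivercliff Canton, July 28 – December 31, 2003: 157 days → €138,000 × 4.5% × 157/365 = €2,671.1507
Total = €5,384.2685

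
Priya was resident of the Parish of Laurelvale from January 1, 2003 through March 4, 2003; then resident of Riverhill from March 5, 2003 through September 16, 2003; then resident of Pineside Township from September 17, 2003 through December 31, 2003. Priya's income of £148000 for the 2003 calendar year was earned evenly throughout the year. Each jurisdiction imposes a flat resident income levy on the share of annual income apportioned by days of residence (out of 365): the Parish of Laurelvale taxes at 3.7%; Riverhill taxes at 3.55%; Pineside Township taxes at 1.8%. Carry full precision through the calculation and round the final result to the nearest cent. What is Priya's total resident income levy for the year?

The Parish of Laurelvale, January 1 – March 4, 2003: 63 days → £148000 × 3.7% × 63/365 = £945.1726
Riverhill, March 5 – September 16, 2003: 196 days → £148000 × 3.55% × 196/365 = £2821.3260
Pineside Township, September 17 – December 31, 2003: 106 days → £148000 × 1.8% × 106/365 = £773.6548
Total = £4540.1534

£4540.15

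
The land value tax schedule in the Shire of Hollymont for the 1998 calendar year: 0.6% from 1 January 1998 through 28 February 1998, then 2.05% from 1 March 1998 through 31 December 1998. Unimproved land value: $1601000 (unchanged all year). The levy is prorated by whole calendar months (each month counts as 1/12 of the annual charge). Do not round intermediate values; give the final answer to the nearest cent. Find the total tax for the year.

$28951.42

1 January – 28 February 1998: 2 months at 0.6% → $1601000 × 0.6% × 2/12 = $1601.0000
1 March – 31 December 1998: 10 months at 2.05% → $1601000 × 2.05% × 10/12 = $27350.4167
Total = $28951.4167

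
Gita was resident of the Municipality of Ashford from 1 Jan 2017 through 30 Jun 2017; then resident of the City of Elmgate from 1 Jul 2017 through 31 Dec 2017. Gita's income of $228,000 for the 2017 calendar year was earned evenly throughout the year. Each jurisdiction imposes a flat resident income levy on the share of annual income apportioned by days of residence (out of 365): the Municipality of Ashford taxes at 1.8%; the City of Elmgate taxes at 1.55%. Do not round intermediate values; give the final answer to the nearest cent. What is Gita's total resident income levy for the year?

The Municipality of Ashford, 1 Jan – 30 Jun 2017: 181 days → $228,000 × 1.8% × 181/365 = $2,035.1342
The City of Elmgate, 1 Jul – 31 Dec 2017: 184 days → $228,000 × 1.55% × 184/365 = $1,781.5233
Total = $3,816.6575

$3,816.66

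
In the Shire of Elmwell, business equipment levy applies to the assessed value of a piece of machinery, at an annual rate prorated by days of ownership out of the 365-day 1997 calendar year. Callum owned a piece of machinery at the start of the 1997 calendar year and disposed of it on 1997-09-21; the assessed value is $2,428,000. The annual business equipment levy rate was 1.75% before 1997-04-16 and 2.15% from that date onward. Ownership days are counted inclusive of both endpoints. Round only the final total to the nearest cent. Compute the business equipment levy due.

1997-01-01 to 1997-04-15: 105 days at 1.75% → $2,428,000 × 1.75% × 105/365 = $12,223.1507
1997-04-16 to 1997-09-21: 159 days at 2.15% → $2,428,000 × 2.15% × 159/365 = $22,740.0493
Total = $34,963.2000

$34,963.20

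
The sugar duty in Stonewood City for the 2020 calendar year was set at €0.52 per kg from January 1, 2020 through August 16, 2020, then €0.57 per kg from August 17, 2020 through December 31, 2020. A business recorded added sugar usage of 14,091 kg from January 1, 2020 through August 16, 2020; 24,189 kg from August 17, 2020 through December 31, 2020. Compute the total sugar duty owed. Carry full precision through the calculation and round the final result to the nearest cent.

January 1 – August 16, 2020: 14,091 kg at €0.52/kg → €7,327.32
August 17 – December 31, 2020: 24,189 kg at €0.57/kg → €13,787.73

€21,115.05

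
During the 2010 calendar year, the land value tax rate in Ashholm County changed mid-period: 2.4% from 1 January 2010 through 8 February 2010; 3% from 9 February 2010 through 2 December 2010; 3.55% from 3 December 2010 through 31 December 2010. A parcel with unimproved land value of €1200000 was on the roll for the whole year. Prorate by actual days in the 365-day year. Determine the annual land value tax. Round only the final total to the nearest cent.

€35755.07

1 January – 8 February 2010: 39 days at 2.4% → €1200000 × 2.4% × 39/365 = €3077.2603
9 February – 2 December 2010: 297 days at 3% → €1200000 × 3% × 297/365 = €29293.1507
3 December – 31 December 2010: 29 days at 3.55% → €1200000 × 3.55% × 29/365 = €3384.6575
Total = €35755.0685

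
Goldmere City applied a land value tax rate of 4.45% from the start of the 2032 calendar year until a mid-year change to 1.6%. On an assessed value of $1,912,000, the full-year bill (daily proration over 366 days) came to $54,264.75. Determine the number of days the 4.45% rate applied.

159 days

Let d = days at the first rate; then 366 − d days at the second rate.
$1,912,000 × [4.45%·d + 1.6%·(366−d)] / 366 = $54,264.75
Solving gives d = 159, so the new rate took effect on June 8, 2032.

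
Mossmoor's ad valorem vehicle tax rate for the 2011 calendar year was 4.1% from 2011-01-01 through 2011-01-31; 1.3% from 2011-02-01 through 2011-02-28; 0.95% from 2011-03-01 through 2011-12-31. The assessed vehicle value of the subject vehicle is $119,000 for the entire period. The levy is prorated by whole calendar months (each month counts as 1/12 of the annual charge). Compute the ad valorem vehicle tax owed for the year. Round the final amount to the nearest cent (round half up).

2011-01-01 to 2011-01-31: 1 month at 4.1% → $119,000 × 4.1% × 1/12 = $406.5833
2011-02-01 to 2011-02-28: 1 month at 1.3% → $119,000 × 1.3% × 1/12 = $128.9167
2011-03-01 to 2011-12-31: 10 months at 0.95% → $119,000 × 0.95% × 10/12 = $942.0833
Total = $1,477.5833

$1,477.58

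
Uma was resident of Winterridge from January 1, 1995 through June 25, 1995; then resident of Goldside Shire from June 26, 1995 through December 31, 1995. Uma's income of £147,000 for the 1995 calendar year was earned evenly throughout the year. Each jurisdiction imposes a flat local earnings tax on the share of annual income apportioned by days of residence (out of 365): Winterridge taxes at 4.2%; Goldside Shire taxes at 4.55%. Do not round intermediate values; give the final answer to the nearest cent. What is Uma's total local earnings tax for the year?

£6,440.41

Winterridge, January 1 – June 25, 1995: 176 days → £147,000 × 4.2% × 176/365 = £2,977.0521
Goldside Shire, June 26 – December 31, 1995: 189 days → £147,000 × 4.55% × 189/365 = £3,463.3603
Total = £6,440.4123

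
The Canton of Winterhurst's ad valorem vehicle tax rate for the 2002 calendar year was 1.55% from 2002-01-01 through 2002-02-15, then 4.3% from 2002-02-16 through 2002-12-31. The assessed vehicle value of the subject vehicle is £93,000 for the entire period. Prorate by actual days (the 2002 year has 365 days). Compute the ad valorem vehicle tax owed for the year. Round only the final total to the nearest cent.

2002-01-01 to 2002-02-15: 46 days at 1.55% → £93,000 × 1.55% × 46/365 = £181.6685
2002-02-16 to 2002-12-31: 319 days at 4.3% → £93,000 × 4.3% × 319/365 = £3,495.0164
Total = £3,676.6849

£3,676.68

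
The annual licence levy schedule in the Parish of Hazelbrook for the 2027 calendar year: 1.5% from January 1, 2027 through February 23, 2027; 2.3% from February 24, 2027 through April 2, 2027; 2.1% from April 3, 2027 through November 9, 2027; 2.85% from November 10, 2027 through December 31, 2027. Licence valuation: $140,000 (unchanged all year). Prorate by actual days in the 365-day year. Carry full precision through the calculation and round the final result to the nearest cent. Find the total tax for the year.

$2,994.47

January 1 – February 23, 2027: 54 days at 1.5% → $140,000 × 1.5% × 54/365 = $310.6849
February 24 – April 2, 2027: 38 days at 2.3% → $140,000 × 2.3% × 38/365 = $335.2329
April 3 – November 9, 2027: 221 days at 2.1% → $140,000 × 2.1% × 221/365 = $1,780.1096
November 10 – December 31, 2027: 52 days at 2.85% → $140,000 × 2.85% × 52/365 = $568.4384
Total = $2,994.4658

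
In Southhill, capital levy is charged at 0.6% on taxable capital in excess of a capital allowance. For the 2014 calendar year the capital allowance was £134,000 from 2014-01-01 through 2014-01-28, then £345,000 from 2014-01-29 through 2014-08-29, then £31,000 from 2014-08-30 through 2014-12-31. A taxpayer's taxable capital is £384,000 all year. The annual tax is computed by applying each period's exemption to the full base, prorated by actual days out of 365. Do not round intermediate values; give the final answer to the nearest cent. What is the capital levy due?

£971.16

2014-01-01 to 2014-01-28: 28 days, exemption £134,000 → (£384,000 − £134,000) × 0.6% × 28/365 = £115.0685
2014-01-29 to 2014-08-29: 213 days, exemption £345,000 → (£384,000 − £345,000) × 0.6% × 213/365 = £136.5534
2014-08-30 to 2014-12-31: 124 days, exemption £31,000 → (£384,000 − £31,000) × 0.6% × 124/365 = £719.5397
Total = £971.1616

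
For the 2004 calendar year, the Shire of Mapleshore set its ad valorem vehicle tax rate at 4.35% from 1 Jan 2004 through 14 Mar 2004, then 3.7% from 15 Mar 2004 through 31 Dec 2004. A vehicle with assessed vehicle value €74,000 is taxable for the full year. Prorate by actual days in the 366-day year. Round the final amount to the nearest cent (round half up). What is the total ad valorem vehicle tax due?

1 Jan – 14 Mar 2004: 74 days at 4.35% → €74,000 × 4.35% × 74/366 = €650.8361
15 Mar – 31 Dec 2004: 292 days at 3.7% → €74,000 × 3.7% × 292/366 = €2,184.4153
Total = €2,835.2514

€2,835.25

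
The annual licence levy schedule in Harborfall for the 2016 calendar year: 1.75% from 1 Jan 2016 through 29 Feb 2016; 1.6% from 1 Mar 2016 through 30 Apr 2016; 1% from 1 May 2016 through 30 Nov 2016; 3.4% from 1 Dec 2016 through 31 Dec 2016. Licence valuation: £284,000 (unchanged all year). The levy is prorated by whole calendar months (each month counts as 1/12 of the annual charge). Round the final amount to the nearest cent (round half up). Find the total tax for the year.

£4,047.00

1 Jan – 29 Feb 2016: 2 months at 1.75% → £284,000 × 1.75% × 2/12 = £828.3333
1 Mar – 30 Apr 2016: 2 months at 1.6% → £284,000 × 1.6% × 2/12 = £757.3333
1 May – 30 Nov 2016: 7 months at 1% → £284,000 × 1% × 7/12 = £1,656.6667
1 Dec – 31 Dec 2016: 1 month at 3.4% → £284,000 × 3.4% × 1/12 = £804.6667
Total = £4,047.0000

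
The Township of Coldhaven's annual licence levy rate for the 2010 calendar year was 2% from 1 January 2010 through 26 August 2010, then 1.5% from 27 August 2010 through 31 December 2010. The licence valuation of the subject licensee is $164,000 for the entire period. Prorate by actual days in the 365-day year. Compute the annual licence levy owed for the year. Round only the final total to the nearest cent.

1 January – 26 August 2010: 238 days at 2% → $164,000 × 2% × 238/365 = $2,138.7397
27 August – 31 December 2010: 127 days at 1.5% → $164,000 × 1.5% × 127/365 = $855.9452
Total = $2,994.6849

$2,994.68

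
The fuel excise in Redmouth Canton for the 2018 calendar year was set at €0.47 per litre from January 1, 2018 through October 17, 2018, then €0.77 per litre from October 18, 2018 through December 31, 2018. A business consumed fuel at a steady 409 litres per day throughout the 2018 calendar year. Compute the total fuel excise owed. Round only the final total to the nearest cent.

€79,366.45

January 1 – October 17, 2018: 290 days × 409 litres/day = 118,610 litres at €0.47/litre → €55,746.70
October 18 – December 31, 2018: 75 days × 409 litres/day = 30,675 litres at €0.77/litre → €23,619.75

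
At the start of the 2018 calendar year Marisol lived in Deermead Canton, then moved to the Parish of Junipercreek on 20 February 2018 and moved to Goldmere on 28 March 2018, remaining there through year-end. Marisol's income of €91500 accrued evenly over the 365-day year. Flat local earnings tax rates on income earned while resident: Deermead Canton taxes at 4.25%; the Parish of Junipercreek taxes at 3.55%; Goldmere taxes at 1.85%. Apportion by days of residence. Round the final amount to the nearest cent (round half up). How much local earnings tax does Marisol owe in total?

€2146.99

Deermead Canton, 1 January – 19 February 2018: 50 days → €91500 × 4.25% × 50/365 = €532.7055
The Parish of Junipercreek, 20 February – 27 March 2018: 36 days → €91500 × 3.55% × 36/365 = €320.3753
Goldmere, 28 March – 31 December 2018: 279 days → €91500 × 1.85% × 279/365 = €1293.9103
Total = €2146.9911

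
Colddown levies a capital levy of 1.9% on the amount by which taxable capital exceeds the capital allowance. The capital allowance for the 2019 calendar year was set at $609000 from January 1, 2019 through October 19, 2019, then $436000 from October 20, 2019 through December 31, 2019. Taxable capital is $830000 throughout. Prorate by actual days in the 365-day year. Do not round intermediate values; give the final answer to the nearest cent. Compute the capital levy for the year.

$4856.40

January 1 – October 19, 2019: 292 days, exemption $609000 → ($830000 − $609000) × 1.9% × 292/365 = $3359.2000
October 20 – December 31, 2019: 73 days, exemption $436000 → ($830000 − $436000) × 1.9% × 73/365 = $1497.2000
Total = $4856.4000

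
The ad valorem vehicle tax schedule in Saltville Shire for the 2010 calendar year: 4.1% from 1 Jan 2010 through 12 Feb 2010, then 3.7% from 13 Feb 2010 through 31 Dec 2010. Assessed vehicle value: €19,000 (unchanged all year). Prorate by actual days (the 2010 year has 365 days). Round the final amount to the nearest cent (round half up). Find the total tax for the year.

1 Jan – 12 Feb 2010: 43 days at 4.1% → €19,000 × 4.1% × 43/365 = €91.7726
13 Feb – 31 Dec 2010: 322 days at 3.7% → €19,000 × 3.7% × 322/365 = €620.1808
Total = €711.9534

€711.95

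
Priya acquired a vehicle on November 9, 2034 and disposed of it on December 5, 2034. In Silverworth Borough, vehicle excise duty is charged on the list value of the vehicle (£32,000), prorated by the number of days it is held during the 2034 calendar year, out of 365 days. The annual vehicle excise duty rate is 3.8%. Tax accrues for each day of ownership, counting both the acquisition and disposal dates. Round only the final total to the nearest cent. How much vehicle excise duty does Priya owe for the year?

Days held (November 9 – December 5, 2034): 27 out of 365
Tax = £32,000 × 3.8% × 27/365 = £89.9507

£89.95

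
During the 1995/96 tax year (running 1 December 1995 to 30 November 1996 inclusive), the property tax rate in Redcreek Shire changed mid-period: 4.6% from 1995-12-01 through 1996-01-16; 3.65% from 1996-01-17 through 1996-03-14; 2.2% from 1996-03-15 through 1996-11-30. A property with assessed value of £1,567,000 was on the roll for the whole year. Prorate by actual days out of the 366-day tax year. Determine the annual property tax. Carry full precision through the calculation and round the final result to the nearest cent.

£42,904.12

1995-12-01 to 1996-01-16: 47 days at 4.6% → £1,567,000 × 4.6% × 47/366 = £9,256.4317
1996-01-17 to 1996-03-14: 58 days at 3.65% → £1,567,000 × 3.65% × 58/366 = £9,063.7678
1996-03-15 to 1996-11-30: 261 days at 2.2% → £1,567,000 × 2.2% × 261/366 = £24,583.9180
Total = £42,904.1175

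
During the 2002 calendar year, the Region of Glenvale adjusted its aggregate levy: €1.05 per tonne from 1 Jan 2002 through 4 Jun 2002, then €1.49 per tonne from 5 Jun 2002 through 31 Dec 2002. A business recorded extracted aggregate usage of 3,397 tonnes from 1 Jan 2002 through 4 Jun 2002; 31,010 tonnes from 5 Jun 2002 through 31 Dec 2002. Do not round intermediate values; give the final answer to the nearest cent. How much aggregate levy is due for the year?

€49,771.75

1 Jan – 4 Jun 2002: 3,397 tonnes at €1.05/tonne → €3,566.85
5 Jun – 31 Dec 2002: 31,010 tonnes at €1.49/tonne → €46,204.90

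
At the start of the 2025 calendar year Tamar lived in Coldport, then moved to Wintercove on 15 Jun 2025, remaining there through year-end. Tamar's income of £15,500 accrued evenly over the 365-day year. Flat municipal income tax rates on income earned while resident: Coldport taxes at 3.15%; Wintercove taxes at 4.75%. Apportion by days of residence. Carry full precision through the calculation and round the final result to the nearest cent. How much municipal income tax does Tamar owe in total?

Coldport, 1 Jan – 14 Jun 2025: 165 days → £15,500 × 3.15% × 165/365 = £220.7158
Wintercove, 15 Jun – 31 Dec 2025: 200 days → £15,500 × 4.75% × 200/365 = £403.4247
Total = £624.1404

£624.14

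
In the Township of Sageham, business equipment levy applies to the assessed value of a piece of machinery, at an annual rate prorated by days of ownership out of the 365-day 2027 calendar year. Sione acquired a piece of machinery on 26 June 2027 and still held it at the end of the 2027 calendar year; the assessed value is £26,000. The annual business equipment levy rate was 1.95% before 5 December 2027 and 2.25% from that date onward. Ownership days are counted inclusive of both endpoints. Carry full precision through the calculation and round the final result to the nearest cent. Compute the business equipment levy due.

26 June – 4 December 2027: 162 days at 1.95% → £26,000 × 1.95% × 162/365 = £225.0247
5 December – 31 December 2027: 27 days at 2.25% → £26,000 × 2.25% × 27/365 = £43.2740
Total = £268.2986

£268.30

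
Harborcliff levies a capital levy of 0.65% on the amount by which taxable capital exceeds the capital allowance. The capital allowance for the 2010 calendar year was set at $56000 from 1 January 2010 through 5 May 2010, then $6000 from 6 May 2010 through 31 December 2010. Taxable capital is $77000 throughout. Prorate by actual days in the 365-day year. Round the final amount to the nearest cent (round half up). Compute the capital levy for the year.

$350.20

1 January – 5 May 2010: 125 days, exemption $56000 → ($77000 − $56000) × 0.65% × 125/365 = $46.7466
6 May – 31 December 2010: 240 days, exemption $6000 → ($77000 − $6000) × 0.65% × 240/365 = $303.4521
Total = $350.1986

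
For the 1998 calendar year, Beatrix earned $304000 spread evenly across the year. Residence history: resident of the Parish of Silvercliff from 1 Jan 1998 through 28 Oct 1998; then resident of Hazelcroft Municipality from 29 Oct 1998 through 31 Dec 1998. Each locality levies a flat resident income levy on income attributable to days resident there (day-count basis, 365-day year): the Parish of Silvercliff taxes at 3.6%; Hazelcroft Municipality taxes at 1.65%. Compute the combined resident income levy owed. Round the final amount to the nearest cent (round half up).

$9904.57

The Parish of Silvercliff, 1 Jan – 28 Oct 1998: 301 days → $304000 × 3.6% × 301/365 = $9025.0521
Hazelcroft Municipality, 29 Oct – 31 Dec 1998: 64 days → $304000 × 1.65% × 64/365 = $879.5178
Total = $9904.5699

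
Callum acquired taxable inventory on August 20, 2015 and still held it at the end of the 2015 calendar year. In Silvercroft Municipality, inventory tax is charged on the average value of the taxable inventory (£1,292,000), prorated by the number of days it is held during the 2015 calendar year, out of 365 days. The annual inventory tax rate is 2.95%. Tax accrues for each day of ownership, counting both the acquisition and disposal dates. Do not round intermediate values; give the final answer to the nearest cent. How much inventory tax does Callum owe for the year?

Days held (August 20 – December 31, 2015): 134 out of 365
Tax = £1,292,000 × 2.95% × 134/365 = £13,992.5370

£13,992.54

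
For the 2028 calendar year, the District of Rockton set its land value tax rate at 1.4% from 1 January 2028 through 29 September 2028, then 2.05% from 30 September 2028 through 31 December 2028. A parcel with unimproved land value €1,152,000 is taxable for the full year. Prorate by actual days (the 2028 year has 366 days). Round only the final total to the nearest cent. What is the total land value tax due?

€18,030.69

1 January – 29 September 2028: 273 days at 1.4% → €1,152,000 × 1.4% × 273/366 = €12,029.9016
30 September – 31 December 2028: 93 days at 2.05% → €1,152,000 × 2.05% × 93/366 = €6,000.7869
Total = €18,030.6885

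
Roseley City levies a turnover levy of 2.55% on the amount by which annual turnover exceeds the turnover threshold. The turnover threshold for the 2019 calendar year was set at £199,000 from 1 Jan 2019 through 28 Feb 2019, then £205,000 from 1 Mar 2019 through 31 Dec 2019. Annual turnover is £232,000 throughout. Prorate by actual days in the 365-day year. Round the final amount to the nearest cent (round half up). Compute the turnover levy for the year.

£713.23

1 Jan – 28 Feb 2019: 59 days, exemption £199,000 → (£232,000 − £199,000) × 2.55% × 59/365 = £136.0233
1 Mar – 31 Dec 2019: 306 days, exemption £205,000 → (£232,000 − £205,000) × 2.55% × 306/365 = £577.2082
Total = £713.2315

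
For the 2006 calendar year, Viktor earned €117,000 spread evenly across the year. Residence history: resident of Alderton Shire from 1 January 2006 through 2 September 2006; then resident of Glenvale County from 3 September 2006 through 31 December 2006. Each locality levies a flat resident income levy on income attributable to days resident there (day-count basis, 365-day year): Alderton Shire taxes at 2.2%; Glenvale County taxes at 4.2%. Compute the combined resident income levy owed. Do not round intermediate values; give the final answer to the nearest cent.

Alderton Shire, 1 January – 2 September 2006: 245 days → €117,000 × 2.2% × 245/365 = €1,727.7534
Glenvale County, 3 September – 31 December 2006: 120 days → €117,000 × 4.2% × 120/365 = €1,615.5616
Total = €3,343.3151

€3,343.32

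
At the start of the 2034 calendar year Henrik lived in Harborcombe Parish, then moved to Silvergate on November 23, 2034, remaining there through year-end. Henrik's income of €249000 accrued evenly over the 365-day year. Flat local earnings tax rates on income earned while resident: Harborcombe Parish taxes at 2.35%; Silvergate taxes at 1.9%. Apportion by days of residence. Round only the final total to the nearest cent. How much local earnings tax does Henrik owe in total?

Harborcombe Parish, January 1 – November 22, 2034: 326 days → €249000 × 2.35% × 326/365 = €5226.2712
Silvergate, November 23 – December 31, 2034: 39 days → €249000 × 1.9% × 39/365 = €505.5041
Total = €5731.7753

€5731.78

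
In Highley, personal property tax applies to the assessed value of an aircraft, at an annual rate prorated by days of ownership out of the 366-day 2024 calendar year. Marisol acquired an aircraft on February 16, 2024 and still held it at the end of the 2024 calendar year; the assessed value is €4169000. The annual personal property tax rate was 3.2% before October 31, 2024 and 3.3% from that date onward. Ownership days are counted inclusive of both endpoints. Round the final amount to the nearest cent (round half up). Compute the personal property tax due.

February 16 – October 30, 2024: 258 days at 3.2% → €4169000 × 3.2% × 258/366 = €94041.7049
October 31 – December 31, 2024: 62 days at 3.3% → €4169000 × 3.3% × 62/366 = €23305.3934
Total = €117347.0984

€117347.10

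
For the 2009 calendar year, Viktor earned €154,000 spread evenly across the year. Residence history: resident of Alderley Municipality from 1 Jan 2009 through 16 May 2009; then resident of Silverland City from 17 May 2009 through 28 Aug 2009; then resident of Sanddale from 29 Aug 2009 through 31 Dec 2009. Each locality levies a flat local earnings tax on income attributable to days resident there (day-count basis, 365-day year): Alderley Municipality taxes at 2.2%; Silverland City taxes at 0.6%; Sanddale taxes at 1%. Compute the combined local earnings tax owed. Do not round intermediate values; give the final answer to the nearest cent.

Alderley Municipality, 1 Jan – 16 May 2009: 136 days → €154,000 × 2.2% × 136/365 = €1,262.3781
Silverland City, 17 May – 28 Aug 2009: 104 days → €154,000 × 0.6% × 104/365 = €263.2767
Sanddale, 29 Aug – 31 Dec 2009: 125 days → €154,000 × 1% × 125/365 = €527.3973
Total = €2,053.0521

€2,053.05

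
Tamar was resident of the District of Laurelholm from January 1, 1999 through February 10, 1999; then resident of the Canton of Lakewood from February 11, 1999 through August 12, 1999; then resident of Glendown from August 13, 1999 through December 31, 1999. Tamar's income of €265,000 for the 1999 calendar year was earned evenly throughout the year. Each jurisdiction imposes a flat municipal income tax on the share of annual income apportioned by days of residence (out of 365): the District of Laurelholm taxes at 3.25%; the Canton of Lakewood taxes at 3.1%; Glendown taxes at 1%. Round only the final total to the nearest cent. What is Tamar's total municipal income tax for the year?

The District of Laurelholm, January 1 – February 10, 1999: 41 days → €265,000 × 3.25% × 41/365 = €967.4315
The Canton of Lakewood, February 11 – August 12, 1999: 183 days → €265,000 × 3.1% × 183/365 = €4,118.7534
Glendown, August 13 – December 31, 1999: 141 days → €265,000 × 1% × 141/365 = €1,023.6986
Total = €6,109.8836

€6,109.88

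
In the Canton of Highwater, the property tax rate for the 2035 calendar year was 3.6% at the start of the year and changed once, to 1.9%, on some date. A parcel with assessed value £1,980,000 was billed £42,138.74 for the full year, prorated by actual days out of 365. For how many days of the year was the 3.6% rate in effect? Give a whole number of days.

49 days

Let d = days at the first rate; then 365 − d days at the second rate.
£1,980,000 × [3.6%·d + 1.9%·(365−d)] / 365 = £42,138.74
Solving gives d = 49, so the new rate took effect on 19 Feb 2035.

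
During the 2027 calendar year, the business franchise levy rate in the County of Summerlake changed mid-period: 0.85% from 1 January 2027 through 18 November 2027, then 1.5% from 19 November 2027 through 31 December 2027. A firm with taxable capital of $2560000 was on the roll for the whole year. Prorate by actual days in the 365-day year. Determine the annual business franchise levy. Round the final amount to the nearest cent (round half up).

1 January – 18 November 2027: 322 days at 0.85% → $2560000 × 0.85% × 322/365 = $19196.4932
19 November – 31 December 2027: 43 days at 1.5% → $2560000 × 1.5% × 43/365 = $4523.8356
Total = $23720.3288

$23720.33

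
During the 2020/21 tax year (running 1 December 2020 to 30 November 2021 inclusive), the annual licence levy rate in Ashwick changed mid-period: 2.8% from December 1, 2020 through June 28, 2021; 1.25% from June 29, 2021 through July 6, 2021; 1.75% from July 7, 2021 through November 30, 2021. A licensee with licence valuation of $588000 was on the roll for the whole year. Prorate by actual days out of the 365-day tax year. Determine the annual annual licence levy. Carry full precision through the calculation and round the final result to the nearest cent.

December 1, 2020 – June 28, 2021: 210 days at 2.8% → $588000 × 2.8% × 210/365 = $9472.4384
June 29 – July 6, 2021: 8 days at 1.25% → $588000 × 1.25% × 8/365 = $161.0959
July 7 – November 30, 2021: 147 days at 1.75% → $588000 × 1.75% × 147/365 = $4144.1918
Total = $13777.7260

$13777.73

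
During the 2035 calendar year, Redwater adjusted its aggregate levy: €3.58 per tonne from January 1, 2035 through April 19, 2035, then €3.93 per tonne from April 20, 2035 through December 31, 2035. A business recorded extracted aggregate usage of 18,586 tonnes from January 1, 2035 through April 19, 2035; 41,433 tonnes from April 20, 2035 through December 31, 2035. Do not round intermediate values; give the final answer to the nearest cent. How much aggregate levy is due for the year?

January 1 – April 19, 2035: 18,586 tonnes at €3.58/tonne → €66537.88
April 20 – December 31, 2035: 41,433 tonnes at €3.93/tonne → €162831.69

€229369.57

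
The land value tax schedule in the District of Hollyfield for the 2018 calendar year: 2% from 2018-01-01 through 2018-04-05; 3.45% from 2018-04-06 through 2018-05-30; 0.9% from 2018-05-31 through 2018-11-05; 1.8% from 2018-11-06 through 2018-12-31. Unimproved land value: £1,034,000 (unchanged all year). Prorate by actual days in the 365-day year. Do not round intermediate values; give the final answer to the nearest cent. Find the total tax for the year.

2018-01-01 to 2018-04-05: 95 days at 2% → £1,034,000 × 2% × 95/365 = £5,382.4658
2018-04-06 to 2018-05-30: 55 days at 3.45% → £1,034,000 × 3.45% × 55/365 = £5,375.3836
2018-05-31 to 2018-11-05: 159 days at 0.9% → £1,034,000 × 0.9% × 159/365 = £4,053.8466
2018-11-06 to 2018-12-31: 56 days at 1.8% → £1,034,000 × 1.8% × 56/365 = £2,855.5397
Total = £17,667.2356

£17,667.24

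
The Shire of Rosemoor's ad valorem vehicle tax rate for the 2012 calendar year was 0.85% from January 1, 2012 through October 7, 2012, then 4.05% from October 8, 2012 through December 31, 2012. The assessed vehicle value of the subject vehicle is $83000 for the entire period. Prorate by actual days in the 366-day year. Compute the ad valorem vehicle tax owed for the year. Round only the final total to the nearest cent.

January 1 – October 7, 2012: 281 days at 0.85% → $83000 × 0.85% × 281/366 = $541.6544
October 8 – December 31, 2012: 85 days at 4.05% → $83000 × 4.05% × 85/366 = $780.6762
Total = $1322.3306

$1322.33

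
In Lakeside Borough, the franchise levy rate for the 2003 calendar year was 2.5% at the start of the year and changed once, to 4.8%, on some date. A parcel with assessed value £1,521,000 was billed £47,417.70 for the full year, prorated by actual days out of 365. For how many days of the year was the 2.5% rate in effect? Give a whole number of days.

Let d = days at the first rate; then 365 − d days at the second rate.
£1,521,000 × [2.5%·d + 4.8%·(365−d)] / 365 = £47,417.70
Solving gives d = 267, so the new rate took effect on September 25, 2003.

267 days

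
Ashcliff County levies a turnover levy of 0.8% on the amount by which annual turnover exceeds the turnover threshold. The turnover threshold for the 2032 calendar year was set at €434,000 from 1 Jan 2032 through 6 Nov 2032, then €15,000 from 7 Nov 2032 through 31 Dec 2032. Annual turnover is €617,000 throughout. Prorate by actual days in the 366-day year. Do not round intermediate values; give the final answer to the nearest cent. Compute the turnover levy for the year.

€1,967.72

1 Jan – 6 Nov 2032: 311 days, exemption €434,000 → (€617,000 − €434,000) × 0.8% × 311/366 = €1,244.0000
7 Nov – 31 Dec 2032: 55 days, exemption €15,000 → (€617,000 − €15,000) × 0.8% × 55/366 = €723.7158
Total = €1,967.7158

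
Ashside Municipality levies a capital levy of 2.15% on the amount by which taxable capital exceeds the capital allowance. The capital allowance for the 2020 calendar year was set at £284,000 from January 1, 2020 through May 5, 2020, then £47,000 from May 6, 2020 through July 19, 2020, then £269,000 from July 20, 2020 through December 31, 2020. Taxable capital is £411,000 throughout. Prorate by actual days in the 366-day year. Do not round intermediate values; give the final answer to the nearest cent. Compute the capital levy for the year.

January 1 – May 5, 2020: 126 days, exemption £284,000 → (£411,000 − £284,000) × 2.15% × 126/366 = £940.0082
May 6 – July 19, 2020: 75 days, exemption £47,000 → (£411,000 − £47,000) × 2.15% × 75/366 = £1,603.6885
July 20 – December 31, 2020: 165 days, exemption £269,000 → (£411,000 − £269,000) × 2.15% × 165/366 = £1,376.3525
Total = £3,920.0492

£3,920.05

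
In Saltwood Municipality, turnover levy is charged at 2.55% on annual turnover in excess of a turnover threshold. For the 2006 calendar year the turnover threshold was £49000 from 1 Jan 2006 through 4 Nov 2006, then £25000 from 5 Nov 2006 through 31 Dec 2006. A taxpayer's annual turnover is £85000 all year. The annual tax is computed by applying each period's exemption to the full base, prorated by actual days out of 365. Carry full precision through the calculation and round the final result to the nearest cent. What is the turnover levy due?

£1013.57

1 Jan – 4 Nov 2006: 308 days, exemption £49000 → (£85000 − £49000) × 2.55% × 308/365 = £774.6411
5 Nov – 31 Dec 2006: 57 days, exemption £25000 → (£85000 − £25000) × 2.55% × 57/365 = £238.9315
Total = £1013.5726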